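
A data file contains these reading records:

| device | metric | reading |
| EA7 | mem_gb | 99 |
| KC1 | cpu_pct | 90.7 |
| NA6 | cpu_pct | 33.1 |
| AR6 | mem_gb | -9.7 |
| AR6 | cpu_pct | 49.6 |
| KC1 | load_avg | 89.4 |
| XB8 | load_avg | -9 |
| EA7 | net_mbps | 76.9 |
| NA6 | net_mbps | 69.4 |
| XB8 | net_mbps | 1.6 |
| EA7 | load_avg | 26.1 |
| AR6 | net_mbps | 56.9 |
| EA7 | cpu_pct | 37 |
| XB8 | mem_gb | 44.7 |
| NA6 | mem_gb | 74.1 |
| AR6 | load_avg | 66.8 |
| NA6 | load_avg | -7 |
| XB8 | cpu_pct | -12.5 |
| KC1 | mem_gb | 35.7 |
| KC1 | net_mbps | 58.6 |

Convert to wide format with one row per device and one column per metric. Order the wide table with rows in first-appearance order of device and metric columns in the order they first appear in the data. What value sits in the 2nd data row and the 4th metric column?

58.6

With rows in first-appearance order of device, row 2 is device=KC1. metric columns in first-appearance order: mem_gb, cpu_pct, load_avg, net_mbps; column 4 is net_mbps.
Long rows with device=KC1, metric=net_mbps: reading = 58.6.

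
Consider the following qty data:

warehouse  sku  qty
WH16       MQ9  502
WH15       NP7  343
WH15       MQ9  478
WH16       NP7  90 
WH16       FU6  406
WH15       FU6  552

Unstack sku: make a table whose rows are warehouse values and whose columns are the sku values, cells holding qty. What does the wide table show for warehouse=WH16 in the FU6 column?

406

Wide layout: rows indexed by warehouse, columns are the 3 distinct sku values (MQ9, NP7, FU6).
Cell (warehouse=WH16, sku=FU6) draws from the long row where warehouse=WH16 and sku=FU6, which has qty=406.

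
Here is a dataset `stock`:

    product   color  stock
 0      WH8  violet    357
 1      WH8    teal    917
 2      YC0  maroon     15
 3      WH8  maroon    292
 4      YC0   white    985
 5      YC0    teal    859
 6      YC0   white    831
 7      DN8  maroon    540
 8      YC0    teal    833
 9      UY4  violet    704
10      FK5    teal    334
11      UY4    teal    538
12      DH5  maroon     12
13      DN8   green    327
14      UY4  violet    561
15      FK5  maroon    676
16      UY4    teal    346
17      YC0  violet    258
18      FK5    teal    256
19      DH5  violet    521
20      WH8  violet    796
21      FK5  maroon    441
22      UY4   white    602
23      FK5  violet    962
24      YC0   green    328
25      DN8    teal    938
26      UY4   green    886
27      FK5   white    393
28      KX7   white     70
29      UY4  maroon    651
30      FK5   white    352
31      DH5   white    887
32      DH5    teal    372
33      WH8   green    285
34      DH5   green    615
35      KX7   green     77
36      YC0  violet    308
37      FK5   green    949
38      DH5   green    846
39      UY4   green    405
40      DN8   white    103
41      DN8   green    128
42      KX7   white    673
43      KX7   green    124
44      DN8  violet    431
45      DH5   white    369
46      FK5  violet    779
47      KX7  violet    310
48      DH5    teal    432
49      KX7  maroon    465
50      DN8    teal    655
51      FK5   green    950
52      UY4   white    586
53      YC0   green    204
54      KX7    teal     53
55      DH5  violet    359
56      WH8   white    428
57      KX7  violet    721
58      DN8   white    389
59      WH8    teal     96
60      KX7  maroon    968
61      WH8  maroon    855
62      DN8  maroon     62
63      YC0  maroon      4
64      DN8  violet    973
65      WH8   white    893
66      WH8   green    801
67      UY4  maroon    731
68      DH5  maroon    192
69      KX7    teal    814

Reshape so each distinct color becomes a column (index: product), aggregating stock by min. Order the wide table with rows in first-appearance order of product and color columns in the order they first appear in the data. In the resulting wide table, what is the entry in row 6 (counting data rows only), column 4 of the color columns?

With rows in first-appearance order of product, row 6 is product=DH5. color columns in first-appearance order: violet, teal, maroon, white, green; column 4 is white.
Long rows with product=DH5, color=white: min(887, 369) = 369.

369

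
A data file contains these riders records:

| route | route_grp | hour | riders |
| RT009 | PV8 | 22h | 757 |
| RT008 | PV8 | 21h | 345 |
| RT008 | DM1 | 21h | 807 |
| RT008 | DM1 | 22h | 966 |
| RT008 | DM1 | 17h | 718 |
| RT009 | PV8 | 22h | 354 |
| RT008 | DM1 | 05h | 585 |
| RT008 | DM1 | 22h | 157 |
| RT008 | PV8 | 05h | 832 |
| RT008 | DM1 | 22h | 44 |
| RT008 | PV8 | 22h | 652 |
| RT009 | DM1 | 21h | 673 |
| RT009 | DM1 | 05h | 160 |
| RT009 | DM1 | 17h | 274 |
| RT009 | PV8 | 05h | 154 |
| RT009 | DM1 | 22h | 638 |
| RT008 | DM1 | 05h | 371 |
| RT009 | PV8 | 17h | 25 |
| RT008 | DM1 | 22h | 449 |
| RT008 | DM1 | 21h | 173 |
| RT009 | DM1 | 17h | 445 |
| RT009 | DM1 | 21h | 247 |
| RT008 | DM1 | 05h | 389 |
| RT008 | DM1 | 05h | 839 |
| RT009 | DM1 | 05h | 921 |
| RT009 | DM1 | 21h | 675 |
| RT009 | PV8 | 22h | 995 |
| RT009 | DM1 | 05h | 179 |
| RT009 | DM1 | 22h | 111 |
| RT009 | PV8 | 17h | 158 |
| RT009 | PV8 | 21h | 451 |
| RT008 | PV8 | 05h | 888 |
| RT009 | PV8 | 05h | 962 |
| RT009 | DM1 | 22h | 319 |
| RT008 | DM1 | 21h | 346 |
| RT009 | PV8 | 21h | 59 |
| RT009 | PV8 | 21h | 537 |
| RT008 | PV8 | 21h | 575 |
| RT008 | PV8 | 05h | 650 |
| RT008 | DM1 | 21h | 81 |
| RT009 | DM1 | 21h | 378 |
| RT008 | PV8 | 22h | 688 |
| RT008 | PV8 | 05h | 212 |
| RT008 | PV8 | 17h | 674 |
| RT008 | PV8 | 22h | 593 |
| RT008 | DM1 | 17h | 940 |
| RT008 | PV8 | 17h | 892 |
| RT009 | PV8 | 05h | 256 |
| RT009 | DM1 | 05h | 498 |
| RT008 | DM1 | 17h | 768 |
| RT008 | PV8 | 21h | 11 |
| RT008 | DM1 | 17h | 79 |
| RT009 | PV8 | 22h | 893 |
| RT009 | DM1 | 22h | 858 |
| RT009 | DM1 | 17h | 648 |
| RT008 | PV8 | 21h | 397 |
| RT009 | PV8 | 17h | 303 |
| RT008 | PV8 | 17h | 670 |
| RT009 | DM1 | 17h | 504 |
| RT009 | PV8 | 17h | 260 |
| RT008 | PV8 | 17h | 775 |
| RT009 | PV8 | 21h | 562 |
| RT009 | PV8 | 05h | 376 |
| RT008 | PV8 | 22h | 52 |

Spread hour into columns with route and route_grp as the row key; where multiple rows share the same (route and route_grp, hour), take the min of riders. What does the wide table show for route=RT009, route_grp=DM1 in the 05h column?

160

Rows with route=RT009, route_grp=DM1 and hour=05h: riders values are 160, 921, 179, 498.
min(160, 921, 179, 498) = 160.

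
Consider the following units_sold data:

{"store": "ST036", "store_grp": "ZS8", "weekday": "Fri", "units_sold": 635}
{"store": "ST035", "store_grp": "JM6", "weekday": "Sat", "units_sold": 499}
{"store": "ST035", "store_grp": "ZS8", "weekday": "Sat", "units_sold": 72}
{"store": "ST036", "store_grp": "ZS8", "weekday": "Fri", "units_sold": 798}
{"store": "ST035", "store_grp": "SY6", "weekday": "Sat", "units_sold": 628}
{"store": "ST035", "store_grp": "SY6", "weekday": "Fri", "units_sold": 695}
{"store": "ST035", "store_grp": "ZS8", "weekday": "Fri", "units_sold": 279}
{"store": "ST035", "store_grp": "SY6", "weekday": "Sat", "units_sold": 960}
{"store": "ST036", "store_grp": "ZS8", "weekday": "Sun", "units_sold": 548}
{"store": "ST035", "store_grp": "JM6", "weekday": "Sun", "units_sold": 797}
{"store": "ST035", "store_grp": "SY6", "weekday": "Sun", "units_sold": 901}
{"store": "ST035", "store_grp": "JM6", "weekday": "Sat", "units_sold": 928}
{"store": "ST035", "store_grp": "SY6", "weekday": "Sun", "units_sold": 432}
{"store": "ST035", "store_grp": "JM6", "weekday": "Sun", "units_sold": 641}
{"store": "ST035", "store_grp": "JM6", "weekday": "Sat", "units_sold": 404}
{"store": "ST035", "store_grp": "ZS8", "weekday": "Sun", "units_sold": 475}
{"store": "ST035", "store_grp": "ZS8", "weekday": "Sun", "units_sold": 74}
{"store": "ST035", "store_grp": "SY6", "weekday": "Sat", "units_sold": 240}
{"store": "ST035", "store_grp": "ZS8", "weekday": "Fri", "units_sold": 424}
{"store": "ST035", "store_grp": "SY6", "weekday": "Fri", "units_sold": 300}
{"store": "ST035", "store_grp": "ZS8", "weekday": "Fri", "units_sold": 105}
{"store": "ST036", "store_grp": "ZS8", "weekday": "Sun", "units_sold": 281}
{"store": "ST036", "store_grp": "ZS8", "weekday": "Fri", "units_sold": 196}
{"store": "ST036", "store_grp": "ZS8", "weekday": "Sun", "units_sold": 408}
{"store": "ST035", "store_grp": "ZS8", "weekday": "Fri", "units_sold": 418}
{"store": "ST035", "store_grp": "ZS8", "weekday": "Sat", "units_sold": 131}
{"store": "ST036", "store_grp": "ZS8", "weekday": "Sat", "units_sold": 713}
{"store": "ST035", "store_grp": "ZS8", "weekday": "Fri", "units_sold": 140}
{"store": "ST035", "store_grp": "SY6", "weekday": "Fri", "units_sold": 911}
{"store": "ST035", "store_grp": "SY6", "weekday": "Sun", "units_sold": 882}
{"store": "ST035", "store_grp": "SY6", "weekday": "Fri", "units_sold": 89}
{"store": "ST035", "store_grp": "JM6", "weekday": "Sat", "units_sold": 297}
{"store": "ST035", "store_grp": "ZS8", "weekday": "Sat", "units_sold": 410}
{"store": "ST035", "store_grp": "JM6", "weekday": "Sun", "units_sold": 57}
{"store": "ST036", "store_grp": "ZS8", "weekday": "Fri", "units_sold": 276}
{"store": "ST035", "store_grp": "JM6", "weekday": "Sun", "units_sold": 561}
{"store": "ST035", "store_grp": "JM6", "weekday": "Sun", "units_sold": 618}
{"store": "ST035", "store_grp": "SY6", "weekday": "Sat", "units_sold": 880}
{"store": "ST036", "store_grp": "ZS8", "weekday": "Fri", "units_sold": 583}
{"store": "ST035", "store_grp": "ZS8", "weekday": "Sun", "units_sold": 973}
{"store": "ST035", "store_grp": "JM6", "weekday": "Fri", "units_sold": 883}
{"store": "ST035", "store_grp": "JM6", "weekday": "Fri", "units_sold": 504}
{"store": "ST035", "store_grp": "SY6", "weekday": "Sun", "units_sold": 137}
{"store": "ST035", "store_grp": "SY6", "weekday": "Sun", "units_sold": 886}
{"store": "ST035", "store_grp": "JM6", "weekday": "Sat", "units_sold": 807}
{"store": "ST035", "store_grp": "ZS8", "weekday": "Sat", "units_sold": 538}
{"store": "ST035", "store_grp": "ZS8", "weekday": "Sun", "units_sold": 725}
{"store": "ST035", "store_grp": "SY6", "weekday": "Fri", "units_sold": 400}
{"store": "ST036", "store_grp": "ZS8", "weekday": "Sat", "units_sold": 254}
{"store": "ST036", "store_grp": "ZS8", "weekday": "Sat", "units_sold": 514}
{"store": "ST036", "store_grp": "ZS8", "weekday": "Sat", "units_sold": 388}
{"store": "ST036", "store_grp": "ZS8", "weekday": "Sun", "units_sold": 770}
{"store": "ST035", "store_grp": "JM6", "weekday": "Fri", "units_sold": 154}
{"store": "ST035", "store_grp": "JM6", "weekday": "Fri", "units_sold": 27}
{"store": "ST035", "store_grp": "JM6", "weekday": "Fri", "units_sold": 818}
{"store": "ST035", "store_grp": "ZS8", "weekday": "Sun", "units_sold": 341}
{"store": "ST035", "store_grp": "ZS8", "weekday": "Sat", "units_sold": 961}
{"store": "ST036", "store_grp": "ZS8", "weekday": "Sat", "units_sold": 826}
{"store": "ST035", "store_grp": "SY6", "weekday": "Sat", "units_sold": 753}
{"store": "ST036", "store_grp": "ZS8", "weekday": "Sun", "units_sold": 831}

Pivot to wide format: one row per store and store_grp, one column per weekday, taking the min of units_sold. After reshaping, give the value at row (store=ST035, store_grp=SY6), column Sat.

240

Rows with store=ST035, store_grp=SY6 and weekday=Sat: units_sold values are 628, 960, 240, 880, 753.
min(628, 960, 240, 880, 753) = 240.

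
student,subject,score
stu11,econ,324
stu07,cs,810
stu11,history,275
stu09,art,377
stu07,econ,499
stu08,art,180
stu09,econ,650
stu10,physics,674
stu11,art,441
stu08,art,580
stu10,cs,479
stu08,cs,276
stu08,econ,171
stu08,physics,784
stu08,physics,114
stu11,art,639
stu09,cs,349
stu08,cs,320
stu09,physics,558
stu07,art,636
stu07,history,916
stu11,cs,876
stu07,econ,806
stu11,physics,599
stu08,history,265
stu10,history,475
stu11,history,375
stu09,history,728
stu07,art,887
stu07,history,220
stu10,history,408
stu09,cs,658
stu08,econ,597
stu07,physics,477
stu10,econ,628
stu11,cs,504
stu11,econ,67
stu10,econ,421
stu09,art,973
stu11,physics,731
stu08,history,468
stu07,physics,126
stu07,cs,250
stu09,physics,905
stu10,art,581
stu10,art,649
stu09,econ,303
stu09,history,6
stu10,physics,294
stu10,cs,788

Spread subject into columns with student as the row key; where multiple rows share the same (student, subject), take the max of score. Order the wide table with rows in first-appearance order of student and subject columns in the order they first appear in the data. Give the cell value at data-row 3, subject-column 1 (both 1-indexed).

650

With rows in first-appearance order of student, row 3 is student=stu09. subject columns in first-appearance order: econ, cs, history, art, physics; column 1 is econ.
Long rows with student=stu09, subject=econ: max(650, 303) = 650.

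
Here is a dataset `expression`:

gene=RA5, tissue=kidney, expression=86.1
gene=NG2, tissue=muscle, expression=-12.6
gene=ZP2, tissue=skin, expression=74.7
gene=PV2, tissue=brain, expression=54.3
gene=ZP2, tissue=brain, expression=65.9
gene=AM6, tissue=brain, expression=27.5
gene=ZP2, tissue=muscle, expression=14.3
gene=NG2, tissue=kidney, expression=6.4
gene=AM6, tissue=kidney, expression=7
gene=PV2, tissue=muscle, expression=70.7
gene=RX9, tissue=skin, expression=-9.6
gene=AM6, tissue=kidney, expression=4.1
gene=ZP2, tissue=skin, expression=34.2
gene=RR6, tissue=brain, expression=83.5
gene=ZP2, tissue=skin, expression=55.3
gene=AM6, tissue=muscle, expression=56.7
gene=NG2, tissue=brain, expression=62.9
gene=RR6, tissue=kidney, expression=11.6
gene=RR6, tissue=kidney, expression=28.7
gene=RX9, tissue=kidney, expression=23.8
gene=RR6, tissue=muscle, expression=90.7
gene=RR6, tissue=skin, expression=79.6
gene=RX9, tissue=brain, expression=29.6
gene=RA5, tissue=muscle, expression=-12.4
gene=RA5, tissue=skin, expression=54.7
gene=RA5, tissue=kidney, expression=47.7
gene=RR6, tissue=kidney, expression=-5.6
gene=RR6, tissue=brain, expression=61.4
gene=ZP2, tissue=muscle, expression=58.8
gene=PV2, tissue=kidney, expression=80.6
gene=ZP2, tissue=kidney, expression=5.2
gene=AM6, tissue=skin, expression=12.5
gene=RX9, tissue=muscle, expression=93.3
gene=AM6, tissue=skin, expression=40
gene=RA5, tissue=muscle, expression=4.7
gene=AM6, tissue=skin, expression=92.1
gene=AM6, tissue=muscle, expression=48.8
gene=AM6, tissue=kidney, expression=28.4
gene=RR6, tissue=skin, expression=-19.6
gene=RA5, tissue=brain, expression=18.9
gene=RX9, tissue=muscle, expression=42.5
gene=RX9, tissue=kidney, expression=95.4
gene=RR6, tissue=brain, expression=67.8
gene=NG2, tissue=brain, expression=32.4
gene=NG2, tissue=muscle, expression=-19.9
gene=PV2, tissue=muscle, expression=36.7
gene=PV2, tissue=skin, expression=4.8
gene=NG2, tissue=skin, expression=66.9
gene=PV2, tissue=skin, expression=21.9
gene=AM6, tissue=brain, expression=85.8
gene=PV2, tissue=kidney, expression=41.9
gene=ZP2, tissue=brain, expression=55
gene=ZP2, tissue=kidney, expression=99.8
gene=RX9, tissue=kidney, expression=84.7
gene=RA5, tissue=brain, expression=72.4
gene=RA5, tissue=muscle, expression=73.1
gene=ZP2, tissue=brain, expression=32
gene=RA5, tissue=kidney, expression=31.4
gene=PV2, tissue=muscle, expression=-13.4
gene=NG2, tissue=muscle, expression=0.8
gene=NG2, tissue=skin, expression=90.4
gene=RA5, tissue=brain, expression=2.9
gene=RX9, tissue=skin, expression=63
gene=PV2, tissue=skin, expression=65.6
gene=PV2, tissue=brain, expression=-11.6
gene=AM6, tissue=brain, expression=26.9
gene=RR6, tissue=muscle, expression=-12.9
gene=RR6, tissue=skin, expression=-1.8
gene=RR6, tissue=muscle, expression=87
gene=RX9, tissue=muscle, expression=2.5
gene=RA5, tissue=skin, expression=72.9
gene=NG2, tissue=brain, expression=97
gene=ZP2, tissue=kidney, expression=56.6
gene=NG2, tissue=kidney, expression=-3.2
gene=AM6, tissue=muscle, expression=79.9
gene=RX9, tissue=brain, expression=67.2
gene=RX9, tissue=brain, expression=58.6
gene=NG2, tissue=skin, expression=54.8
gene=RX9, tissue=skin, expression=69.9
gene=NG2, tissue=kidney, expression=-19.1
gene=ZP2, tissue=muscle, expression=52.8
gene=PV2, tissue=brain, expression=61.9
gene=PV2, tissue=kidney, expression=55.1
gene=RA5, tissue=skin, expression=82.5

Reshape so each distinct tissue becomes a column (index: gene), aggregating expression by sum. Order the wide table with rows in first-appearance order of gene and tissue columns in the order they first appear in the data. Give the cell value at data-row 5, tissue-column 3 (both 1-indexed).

144.6

With rows in first-appearance order of gene, row 5 is gene=AM6. tissue columns in first-appearance order: kidney, muscle, skin, brain; column 3 is skin.
Long rows with gene=AM6, tissue=skin: 12.5 + 40 + 92.1 = 144.6.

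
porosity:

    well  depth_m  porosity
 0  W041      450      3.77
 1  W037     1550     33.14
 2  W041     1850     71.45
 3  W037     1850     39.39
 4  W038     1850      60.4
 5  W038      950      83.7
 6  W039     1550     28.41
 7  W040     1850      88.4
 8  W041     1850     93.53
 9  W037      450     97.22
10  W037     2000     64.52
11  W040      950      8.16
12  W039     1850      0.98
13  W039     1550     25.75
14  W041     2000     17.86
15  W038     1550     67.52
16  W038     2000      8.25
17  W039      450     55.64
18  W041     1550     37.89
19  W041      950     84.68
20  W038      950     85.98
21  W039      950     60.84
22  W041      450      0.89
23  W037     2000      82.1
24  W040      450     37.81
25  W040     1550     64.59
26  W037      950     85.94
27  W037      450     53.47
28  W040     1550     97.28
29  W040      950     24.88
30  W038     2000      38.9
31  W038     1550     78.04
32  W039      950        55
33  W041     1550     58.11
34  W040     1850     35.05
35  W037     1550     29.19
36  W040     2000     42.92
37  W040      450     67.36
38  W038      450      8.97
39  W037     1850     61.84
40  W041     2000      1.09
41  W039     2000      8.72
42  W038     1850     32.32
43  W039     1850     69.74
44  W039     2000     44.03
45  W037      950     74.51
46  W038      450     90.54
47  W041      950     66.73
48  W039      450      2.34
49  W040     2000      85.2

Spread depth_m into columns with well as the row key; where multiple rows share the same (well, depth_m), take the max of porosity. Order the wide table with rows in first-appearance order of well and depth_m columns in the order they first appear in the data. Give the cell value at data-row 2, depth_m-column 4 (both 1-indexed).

With rows in first-appearance order of well, row 2 is well=W037. depth_m columns in first-appearance order: 450, 1550, 1850, 950, 2000; column 4 is 950.
Long rows with well=W037, depth_m=950: max(85.94, 74.51) = 85.94.

85.94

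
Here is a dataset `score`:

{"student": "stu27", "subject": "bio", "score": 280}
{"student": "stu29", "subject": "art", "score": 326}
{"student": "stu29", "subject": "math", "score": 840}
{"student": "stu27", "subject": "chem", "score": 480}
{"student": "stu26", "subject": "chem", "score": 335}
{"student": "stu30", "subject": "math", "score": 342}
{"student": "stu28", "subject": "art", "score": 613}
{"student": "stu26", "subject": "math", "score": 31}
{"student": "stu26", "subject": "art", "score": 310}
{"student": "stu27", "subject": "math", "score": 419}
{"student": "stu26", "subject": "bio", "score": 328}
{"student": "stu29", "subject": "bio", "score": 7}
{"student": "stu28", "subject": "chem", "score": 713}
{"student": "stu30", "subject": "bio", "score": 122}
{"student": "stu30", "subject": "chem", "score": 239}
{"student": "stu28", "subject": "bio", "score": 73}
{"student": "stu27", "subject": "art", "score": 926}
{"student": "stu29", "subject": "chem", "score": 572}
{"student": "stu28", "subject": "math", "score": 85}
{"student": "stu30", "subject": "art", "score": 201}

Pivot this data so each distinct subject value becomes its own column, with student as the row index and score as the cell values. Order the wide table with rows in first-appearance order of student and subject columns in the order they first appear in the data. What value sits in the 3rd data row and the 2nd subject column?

With rows in first-appearance order of student, row 3 is student=stu26. subject columns in first-appearance order: bio, art, math, chem; column 2 is art.
Long rows with student=stu26, subject=art: score = 310.

310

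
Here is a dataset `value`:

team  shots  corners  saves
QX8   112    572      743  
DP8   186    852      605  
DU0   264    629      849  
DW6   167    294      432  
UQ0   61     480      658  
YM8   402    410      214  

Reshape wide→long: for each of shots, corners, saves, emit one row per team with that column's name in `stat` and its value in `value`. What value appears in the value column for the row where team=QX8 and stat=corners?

572

Unpivoting turns each (team, wide-column) pair into one long row.
The wide cell at row QX8, column corners holds 572, so the long row (QX8, corners) has value=572.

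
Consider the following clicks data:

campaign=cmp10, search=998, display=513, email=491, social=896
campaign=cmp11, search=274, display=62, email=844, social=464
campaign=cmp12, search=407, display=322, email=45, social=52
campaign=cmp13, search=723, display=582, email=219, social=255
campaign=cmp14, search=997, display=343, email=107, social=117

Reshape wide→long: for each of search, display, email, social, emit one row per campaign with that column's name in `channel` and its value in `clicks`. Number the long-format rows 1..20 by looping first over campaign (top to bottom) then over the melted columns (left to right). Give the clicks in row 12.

20 rows total (5 × 4). Row 12: index ⌊(12-1)/4⌋ = 2 into campaign → cmp12; (12-1) mod 4 = 3 into the melted columns → social.
So row 12 is (cmp12, social, 52); clicks = 52.

52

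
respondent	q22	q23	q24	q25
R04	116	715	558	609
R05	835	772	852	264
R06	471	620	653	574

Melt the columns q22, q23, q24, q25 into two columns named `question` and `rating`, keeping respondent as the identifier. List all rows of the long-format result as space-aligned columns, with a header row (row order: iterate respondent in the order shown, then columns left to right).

respondent  question  rating
R04         q22       116   
R04         q23       715   
R04         q24       558   
R04         q25       609   
R05         q22       835   
R05         q23       772   
R05         q24       852   
R05         q25       264   
R06         q22       471   
R06         q23       620   
R06         q24       653   
R06         q25       574   

Each (respondent, column) pair becomes one row: 3 × 4 = 12 rows.
For example, (R04, q22) → rating=116.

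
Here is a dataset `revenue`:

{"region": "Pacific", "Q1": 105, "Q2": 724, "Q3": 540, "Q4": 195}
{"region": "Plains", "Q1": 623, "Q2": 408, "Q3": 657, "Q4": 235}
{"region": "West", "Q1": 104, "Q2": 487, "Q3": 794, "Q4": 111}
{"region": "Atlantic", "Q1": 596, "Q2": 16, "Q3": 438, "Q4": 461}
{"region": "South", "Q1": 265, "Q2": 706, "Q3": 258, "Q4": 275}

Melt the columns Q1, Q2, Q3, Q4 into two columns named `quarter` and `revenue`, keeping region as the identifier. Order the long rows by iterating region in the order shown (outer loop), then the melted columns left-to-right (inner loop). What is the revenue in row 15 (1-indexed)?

438

20 rows total (5 × 4). Row 15: index ⌊(15-1)/4⌋ = 3 into region → Atlantic; (15-1) mod 4 = 2 into the melted columns → Q3.
So row 15 is (Atlantic, Q3, 438); revenue = 438.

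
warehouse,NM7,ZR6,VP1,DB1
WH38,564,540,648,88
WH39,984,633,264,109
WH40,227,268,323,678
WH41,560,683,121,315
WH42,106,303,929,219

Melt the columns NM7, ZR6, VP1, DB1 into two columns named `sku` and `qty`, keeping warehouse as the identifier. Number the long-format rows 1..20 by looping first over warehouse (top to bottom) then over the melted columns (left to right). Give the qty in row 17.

106

20 rows total (5 × 4). Row 17: index ⌊(17-1)/4⌋ = 4 into warehouse → WH42; (17-1) mod 4 = 0 into the melted columns → NM7.
So row 17 is (WH42, NM7, 106); qty = 106.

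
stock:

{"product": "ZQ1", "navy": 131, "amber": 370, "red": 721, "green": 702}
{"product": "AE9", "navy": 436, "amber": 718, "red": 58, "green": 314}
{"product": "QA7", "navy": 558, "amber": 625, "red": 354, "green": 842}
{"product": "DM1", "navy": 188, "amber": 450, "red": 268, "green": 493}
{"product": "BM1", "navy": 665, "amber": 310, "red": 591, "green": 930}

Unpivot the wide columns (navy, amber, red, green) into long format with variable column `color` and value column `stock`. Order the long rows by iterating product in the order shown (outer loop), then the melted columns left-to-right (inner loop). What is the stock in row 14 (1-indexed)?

450

20 rows total (5 × 4). Row 14: index ⌊(14-1)/4⌋ = 3 into product → DM1; (14-1) mod 4 = 1 into the melted columns → amber.
So row 14 is (DM1, amber, 450); stock = 450.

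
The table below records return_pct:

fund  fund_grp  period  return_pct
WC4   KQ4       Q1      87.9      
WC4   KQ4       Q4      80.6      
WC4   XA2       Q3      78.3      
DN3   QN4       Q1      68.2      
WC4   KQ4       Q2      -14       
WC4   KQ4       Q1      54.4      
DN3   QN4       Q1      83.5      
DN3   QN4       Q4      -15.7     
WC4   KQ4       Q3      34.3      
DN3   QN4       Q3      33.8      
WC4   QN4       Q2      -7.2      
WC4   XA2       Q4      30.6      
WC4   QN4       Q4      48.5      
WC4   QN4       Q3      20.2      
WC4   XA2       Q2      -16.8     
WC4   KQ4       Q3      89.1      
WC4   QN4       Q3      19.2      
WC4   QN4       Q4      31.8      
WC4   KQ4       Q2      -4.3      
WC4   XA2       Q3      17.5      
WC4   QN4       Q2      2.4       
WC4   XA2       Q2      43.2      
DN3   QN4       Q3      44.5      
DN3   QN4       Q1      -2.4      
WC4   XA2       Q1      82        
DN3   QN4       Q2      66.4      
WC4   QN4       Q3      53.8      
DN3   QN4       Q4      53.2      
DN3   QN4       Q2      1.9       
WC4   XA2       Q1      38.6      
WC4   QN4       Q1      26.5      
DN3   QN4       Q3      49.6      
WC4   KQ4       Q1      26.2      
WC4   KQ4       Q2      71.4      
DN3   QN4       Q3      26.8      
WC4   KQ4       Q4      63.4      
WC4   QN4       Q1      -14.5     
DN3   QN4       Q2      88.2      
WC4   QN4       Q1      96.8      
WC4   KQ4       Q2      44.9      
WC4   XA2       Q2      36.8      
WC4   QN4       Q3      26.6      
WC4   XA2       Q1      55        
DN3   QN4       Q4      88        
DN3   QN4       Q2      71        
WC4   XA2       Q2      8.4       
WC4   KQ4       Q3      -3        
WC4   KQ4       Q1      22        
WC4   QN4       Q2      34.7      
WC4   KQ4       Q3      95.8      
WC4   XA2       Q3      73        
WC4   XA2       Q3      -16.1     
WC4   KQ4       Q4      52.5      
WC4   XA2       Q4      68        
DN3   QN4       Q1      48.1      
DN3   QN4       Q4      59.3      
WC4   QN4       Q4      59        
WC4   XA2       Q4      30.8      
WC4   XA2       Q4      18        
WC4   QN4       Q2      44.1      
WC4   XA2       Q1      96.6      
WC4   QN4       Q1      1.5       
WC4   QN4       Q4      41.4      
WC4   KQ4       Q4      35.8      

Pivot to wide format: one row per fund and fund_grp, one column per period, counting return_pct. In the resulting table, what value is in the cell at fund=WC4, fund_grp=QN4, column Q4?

4

Rows with fund=WC4, fund_grp=QN4 and period=Q4: return_pct values are 48.5, 31.8, 59, 41.4.
4 rows match — count = 4.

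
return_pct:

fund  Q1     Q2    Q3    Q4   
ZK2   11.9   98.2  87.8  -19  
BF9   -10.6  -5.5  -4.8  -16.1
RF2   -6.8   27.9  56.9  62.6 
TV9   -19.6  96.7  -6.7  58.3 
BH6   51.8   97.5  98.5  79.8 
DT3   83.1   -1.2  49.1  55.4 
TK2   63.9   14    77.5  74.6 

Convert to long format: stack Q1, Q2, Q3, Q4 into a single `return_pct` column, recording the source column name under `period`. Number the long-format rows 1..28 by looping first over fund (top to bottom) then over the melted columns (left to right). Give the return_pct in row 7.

-4.8

28 rows total (7 × 4). Row 7: index ⌊(7-1)/4⌋ = 1 into fund → BF9; (7-1) mod 4 = 2 into the melted columns → Q3.
So row 7 is (BF9, Q3, -4.8); return_pct = -4.8.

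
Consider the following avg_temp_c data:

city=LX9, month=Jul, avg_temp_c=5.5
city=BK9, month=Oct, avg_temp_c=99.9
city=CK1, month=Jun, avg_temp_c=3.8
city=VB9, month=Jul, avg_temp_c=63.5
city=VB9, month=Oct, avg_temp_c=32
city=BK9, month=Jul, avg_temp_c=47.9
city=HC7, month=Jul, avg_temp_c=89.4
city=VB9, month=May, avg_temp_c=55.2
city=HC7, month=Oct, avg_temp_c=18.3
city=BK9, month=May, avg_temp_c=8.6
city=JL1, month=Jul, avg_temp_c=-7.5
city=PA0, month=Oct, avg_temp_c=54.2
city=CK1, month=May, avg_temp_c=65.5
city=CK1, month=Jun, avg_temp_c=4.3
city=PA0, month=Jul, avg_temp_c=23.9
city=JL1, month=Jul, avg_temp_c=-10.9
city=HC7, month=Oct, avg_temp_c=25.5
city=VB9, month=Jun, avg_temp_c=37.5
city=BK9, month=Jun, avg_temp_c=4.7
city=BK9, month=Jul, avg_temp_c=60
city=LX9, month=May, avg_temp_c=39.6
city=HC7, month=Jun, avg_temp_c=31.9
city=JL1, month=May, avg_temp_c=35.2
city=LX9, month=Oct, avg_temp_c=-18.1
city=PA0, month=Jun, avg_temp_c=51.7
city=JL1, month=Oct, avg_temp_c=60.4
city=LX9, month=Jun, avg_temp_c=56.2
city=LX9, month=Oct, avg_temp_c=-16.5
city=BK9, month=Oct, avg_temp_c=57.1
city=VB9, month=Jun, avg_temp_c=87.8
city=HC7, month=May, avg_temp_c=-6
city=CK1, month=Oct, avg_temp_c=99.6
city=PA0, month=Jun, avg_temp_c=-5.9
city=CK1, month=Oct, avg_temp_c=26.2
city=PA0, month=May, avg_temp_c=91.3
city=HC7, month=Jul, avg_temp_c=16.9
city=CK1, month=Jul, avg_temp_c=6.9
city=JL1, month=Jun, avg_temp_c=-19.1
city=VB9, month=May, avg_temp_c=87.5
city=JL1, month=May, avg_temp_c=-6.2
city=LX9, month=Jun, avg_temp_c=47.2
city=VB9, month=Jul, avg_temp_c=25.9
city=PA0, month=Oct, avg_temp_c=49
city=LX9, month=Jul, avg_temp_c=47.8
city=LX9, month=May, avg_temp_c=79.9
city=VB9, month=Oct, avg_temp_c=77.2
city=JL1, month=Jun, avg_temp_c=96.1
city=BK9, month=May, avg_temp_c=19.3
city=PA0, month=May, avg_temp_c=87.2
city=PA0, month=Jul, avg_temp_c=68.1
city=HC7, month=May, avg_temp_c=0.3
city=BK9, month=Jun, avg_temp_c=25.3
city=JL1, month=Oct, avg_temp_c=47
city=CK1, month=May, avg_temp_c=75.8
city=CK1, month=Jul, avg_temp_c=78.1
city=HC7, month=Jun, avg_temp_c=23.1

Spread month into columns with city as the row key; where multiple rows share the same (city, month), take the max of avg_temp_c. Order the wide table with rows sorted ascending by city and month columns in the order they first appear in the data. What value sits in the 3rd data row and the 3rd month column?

31.9

With rows sorted ascending by city, row 3 is city=HC7. month columns in first-appearance order: Jul, Oct, Jun, May; column 3 is Jun.
Long rows with city=HC7, month=Jun: max(31.9, 23.1) = 31.9.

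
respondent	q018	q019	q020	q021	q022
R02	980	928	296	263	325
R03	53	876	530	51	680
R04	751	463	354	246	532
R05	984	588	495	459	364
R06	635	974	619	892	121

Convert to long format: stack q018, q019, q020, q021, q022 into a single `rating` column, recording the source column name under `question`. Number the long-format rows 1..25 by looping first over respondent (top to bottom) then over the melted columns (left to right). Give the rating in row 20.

25 rows total (5 × 5). Row 20: index ⌊(20-1)/5⌋ = 3 into respondent → R05; (20-1) mod 5 = 4 into the melted columns → q022.
So row 20 is (R05, q022, 364); rating = 364.

364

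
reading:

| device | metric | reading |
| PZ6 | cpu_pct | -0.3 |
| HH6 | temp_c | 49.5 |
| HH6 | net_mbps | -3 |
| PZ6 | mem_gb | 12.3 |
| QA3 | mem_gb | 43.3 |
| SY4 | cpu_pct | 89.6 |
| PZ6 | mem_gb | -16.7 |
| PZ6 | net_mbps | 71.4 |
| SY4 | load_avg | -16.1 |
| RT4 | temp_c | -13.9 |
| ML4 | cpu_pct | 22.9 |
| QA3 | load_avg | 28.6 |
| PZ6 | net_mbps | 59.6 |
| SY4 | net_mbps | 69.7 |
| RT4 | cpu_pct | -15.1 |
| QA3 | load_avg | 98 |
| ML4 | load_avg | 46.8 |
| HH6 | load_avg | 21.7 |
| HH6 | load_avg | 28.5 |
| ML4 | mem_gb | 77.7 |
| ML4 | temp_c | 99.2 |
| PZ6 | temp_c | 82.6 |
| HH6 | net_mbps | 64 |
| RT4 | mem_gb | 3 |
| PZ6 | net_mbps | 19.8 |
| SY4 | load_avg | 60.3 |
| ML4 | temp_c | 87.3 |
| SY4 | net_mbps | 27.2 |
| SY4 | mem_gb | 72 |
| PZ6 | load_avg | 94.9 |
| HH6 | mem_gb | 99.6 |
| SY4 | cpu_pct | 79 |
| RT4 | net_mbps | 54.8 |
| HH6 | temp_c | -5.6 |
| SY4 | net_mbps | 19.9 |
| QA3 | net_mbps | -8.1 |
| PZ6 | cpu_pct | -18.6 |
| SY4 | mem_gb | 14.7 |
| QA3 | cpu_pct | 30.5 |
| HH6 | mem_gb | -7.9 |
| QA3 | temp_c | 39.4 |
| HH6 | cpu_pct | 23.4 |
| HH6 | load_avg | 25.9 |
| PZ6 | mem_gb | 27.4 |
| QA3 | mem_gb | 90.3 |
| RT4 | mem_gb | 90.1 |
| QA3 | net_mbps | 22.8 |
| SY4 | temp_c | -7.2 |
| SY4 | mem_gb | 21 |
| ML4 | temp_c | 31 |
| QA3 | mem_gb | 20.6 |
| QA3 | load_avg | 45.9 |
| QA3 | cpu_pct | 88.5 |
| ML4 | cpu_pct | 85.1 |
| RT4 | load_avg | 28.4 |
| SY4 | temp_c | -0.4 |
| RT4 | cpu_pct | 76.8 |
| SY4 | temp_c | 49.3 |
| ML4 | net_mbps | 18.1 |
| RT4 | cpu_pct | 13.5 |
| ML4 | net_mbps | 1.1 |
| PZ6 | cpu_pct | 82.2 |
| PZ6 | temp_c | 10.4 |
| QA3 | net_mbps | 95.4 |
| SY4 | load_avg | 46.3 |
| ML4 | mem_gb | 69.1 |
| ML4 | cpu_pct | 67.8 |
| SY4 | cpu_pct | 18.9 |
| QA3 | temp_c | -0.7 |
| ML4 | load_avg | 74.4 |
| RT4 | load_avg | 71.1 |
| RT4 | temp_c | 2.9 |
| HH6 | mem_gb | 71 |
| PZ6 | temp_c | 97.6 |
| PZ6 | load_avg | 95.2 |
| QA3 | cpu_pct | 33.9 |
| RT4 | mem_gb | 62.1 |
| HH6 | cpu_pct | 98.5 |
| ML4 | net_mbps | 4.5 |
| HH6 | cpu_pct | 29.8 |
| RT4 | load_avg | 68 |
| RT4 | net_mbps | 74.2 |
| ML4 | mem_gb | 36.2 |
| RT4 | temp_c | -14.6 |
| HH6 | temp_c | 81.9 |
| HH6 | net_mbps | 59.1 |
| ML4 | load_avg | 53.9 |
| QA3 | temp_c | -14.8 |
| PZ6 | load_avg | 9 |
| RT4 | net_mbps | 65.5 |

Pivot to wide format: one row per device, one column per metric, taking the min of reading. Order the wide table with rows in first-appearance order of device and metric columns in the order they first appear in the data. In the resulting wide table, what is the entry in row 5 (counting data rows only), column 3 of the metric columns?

With rows in first-appearance order of device, row 5 is device=RT4. metric columns in first-appearance order: cpu_pct, temp_c, net_mbps, mem_gb, load_avg; column 3 is net_mbps.
Long rows with device=RT4, metric=net_mbps: min(54.8, 74.2, 65.5) = 54.8.

54.8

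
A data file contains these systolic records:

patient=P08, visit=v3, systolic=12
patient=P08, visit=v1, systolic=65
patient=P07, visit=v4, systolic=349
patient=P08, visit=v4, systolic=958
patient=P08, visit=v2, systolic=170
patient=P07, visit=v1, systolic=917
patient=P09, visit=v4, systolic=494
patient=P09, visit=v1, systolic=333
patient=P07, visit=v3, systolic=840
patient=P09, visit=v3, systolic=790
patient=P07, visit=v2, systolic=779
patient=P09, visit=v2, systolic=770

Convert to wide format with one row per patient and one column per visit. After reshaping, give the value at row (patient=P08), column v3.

Wide layout: rows indexed by patient, columns are the 4 distinct visit values (v3, v1, v4, v2).
Cell (patient=P08, visit=v3) draws from the long row where patient=P08 and visit=v3, which has systolic=12.

12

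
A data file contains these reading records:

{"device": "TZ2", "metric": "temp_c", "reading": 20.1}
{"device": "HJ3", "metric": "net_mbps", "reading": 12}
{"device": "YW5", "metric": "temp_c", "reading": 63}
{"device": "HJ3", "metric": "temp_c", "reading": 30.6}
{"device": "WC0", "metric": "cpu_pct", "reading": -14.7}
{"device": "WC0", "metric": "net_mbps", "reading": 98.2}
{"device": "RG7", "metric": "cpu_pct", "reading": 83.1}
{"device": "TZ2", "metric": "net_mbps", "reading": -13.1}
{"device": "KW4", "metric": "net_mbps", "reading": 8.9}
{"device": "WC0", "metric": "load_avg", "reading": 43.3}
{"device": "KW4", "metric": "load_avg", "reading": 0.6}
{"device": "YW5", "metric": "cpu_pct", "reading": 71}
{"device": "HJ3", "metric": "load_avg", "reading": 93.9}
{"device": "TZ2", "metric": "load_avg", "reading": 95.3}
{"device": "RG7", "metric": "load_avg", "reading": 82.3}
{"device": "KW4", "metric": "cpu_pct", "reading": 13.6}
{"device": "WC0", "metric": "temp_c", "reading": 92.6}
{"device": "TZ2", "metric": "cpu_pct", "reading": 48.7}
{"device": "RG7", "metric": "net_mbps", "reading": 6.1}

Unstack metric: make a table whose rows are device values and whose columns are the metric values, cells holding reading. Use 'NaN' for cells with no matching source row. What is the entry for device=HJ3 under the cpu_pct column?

No long-format row has device=HJ3 and metric=cpu_pct, so the cell is NaN.

NaN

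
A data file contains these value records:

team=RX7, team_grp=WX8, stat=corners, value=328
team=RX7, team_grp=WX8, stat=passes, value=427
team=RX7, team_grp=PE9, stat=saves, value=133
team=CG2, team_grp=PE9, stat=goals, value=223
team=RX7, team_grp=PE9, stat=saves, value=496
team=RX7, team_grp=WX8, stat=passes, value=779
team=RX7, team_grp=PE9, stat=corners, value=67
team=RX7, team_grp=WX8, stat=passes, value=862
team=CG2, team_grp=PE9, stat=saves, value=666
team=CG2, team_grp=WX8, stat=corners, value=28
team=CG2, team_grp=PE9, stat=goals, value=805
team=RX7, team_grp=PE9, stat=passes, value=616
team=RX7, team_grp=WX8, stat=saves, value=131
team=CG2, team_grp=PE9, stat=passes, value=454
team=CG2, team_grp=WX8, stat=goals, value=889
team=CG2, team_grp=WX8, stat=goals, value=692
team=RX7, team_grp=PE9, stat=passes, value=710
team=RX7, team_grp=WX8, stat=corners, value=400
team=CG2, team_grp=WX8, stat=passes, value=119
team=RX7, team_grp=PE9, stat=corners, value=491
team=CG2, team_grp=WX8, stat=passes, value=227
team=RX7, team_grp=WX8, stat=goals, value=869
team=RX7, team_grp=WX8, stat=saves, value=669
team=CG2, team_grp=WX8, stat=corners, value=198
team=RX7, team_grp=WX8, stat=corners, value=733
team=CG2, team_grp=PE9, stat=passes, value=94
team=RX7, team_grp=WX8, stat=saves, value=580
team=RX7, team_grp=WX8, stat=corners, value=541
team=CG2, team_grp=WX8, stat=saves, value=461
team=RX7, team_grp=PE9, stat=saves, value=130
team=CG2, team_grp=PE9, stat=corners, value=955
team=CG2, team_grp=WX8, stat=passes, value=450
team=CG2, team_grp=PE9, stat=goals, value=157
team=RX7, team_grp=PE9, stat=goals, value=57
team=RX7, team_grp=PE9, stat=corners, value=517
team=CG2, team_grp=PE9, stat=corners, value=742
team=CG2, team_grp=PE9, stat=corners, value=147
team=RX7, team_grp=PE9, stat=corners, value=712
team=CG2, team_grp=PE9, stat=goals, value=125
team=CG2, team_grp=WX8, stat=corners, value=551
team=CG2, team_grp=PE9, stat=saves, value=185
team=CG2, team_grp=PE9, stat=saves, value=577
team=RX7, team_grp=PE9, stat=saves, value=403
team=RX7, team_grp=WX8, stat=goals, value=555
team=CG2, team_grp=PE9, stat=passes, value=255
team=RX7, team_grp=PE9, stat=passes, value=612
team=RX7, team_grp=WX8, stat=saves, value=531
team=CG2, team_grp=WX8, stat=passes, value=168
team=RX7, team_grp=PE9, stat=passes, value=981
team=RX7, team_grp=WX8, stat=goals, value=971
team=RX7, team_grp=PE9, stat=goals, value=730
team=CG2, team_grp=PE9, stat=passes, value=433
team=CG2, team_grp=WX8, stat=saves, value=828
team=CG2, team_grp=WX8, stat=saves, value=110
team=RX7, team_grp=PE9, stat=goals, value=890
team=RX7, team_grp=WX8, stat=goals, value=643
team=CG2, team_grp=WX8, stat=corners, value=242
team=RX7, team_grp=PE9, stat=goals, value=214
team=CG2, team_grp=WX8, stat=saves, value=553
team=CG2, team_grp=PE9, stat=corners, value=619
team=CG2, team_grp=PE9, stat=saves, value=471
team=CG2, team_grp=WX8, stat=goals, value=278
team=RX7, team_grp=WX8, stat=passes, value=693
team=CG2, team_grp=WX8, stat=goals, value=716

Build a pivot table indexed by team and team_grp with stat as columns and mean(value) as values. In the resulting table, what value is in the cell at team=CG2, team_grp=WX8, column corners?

254.75

Rows with team=CG2, team_grp=WX8 and stat=corners: value values are 28, 198, 551, 242.
(28 + 198 + 551 + 242) / 4 = 254.75.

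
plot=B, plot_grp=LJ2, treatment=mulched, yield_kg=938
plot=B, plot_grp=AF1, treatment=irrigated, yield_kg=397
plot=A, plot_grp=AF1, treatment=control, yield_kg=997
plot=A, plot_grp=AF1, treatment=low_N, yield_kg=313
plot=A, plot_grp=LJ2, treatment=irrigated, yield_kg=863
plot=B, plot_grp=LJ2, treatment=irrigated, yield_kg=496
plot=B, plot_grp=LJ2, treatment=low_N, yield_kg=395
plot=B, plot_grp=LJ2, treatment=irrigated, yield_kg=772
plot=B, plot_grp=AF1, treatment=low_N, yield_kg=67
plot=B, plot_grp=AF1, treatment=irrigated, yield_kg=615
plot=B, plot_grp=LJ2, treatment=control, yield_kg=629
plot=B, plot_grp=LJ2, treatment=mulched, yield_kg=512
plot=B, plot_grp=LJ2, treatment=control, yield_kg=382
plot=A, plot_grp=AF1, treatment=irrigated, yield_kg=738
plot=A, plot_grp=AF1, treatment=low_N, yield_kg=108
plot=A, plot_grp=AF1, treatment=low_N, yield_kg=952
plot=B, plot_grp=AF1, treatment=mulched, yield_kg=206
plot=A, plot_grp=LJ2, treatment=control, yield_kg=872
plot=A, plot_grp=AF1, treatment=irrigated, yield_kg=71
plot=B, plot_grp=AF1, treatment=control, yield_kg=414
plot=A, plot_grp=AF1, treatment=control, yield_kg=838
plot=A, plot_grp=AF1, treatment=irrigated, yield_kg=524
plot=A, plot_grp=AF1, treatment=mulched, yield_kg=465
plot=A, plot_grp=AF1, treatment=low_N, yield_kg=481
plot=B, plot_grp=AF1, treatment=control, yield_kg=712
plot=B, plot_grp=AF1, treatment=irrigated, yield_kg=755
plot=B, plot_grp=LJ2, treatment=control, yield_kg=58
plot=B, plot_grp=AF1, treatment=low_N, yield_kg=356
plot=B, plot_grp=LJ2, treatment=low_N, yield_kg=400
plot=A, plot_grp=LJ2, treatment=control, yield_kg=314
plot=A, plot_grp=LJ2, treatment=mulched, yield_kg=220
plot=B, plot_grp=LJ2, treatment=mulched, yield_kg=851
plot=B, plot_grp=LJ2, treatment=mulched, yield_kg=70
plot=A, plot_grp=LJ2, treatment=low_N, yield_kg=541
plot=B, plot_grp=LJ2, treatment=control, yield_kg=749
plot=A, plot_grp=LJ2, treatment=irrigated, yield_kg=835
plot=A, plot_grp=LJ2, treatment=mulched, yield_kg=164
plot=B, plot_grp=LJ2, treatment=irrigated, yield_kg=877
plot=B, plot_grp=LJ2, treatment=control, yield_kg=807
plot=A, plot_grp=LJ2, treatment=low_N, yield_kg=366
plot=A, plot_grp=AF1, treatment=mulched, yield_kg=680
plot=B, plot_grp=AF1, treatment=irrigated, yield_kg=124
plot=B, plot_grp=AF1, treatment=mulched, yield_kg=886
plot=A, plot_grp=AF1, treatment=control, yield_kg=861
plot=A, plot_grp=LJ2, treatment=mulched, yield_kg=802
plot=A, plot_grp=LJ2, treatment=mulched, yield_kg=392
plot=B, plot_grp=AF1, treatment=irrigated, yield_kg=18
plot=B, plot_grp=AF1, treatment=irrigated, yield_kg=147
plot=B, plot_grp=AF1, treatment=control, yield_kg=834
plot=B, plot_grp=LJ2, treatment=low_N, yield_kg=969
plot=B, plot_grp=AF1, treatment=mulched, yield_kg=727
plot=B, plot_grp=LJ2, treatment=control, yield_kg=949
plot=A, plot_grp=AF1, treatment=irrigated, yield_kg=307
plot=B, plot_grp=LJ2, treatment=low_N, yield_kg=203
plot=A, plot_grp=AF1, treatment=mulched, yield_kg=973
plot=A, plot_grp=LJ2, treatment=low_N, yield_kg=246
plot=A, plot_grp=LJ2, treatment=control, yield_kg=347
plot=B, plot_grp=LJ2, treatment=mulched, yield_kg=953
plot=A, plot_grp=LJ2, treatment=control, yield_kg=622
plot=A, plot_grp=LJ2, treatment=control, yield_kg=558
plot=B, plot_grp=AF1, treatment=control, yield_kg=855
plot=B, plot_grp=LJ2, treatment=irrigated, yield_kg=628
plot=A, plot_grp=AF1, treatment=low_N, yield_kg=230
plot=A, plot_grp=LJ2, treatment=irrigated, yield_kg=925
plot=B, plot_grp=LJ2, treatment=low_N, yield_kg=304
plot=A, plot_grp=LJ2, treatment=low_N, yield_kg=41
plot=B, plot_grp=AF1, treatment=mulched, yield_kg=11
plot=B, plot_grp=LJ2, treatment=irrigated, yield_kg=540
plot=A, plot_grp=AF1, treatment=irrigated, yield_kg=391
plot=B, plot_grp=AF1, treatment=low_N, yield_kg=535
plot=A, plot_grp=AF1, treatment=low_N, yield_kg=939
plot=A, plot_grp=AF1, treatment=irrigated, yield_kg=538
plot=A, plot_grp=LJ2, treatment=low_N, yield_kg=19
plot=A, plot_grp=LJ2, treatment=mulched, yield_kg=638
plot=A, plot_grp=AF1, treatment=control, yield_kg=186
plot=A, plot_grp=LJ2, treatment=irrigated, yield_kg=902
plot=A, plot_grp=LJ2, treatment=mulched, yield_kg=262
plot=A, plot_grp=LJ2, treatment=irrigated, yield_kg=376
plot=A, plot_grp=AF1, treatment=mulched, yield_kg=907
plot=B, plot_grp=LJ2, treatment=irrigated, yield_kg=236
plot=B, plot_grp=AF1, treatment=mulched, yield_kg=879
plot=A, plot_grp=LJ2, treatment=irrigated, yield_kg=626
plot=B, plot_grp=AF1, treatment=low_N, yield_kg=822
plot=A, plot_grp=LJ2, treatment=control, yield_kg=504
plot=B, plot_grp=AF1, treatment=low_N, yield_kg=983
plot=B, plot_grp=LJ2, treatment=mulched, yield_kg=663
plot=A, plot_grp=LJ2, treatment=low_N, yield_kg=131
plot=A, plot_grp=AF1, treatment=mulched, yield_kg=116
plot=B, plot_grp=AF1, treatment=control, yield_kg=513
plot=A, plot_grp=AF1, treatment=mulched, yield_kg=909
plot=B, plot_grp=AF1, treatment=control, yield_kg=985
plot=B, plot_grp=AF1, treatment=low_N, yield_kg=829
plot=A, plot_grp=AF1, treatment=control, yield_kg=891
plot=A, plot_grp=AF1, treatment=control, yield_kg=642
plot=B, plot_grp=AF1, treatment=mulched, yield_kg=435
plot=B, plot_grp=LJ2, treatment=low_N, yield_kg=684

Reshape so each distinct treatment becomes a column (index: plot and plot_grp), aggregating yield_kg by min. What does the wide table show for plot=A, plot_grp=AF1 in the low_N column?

Rows with plot=A, plot_grp=AF1 and treatment=low_N: yield_kg values are 313, 108, 952, 481, 230, 939.
min(313, 108, 952, 481, 230, 939) = 108.

108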